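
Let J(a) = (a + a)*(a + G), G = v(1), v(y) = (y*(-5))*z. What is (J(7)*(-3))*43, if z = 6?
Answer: 41538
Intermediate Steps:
v(y) = -30*y (v(y) = (y*(-5))*6 = -5*y*6 = -30*y)
G = -30 (G = -30*1 = -30)
J(a) = 2*a*(-30 + a) (J(a) = (a + a)*(a - 30) = (2*a)*(-30 + a) = 2*a*(-30 + a))
(J(7)*(-3))*43 = ((2*7*(-30 + 7))*(-3))*43 = ((2*7*(-23))*(-3))*43 = -322*(-3)*43 = 966*43 = 41538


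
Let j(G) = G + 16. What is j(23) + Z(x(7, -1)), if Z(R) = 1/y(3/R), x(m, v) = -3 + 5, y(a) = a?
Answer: 119/3 ≈ 39.667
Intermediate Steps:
j(G) = 16 + G
x(m, v) = 2
Z(R) = R/3 (Z(R) = 1/(3/R) = R/3)
j(23) + Z(x(7, -1)) = (16 + 23) + (⅓)*2 = 39 + ⅔ = 119/3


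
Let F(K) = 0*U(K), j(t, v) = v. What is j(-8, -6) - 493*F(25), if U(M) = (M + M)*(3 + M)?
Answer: -6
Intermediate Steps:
U(M) = 2*M*(3 + M) (U(M) = (2*M)*(3 + M) = 2*M*(3 + M))
F(K) = 0 (F(K) = 0*(2*K*(3 + K)) = 0)
j(-8, -6) - 493*F(25) = -6 - 493*0 = -6 + 0 = -6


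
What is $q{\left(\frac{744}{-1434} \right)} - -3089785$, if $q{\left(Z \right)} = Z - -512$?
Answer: $\frac{738580859}{239} \approx 3.0903 \cdot 10^{6}$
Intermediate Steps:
$q{\left(Z \right)} = 512 + Z$ ($q{\left(Z \right)} = Z + 512 = 512 + Z$)
$q{\left(\frac{744}{-1434} \right)} - -3089785 = \left(512 + \frac{744}{-1434}\right) - -3089785 = \left(512 + 744 \left(- \frac{1}{1434}\right)\right) + 3089785 = \left(512 - \frac{124}{239}\right) + 3089785 = \frac{122244}{239} + 3089785 = \frac{738580859}{239}$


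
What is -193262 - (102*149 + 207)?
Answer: -208667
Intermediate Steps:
-193262 - (102*149 + 207) = -193262 - (15198 + 207) = -193262 - 1*15405 = -193262 - 15405 = -208667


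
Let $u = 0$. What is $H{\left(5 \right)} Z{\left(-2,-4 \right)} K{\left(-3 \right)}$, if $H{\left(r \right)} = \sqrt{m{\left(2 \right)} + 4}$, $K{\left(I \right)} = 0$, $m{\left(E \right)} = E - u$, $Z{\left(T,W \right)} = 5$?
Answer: $0$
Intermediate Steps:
$m{\left(E \right)} = E$ ($m{\left(E \right)} = E - 0 = E + 0 = E$)
$H{\left(r \right)} = \sqrt{6}$ ($H{\left(r \right)} = \sqrt{2 + 4} = \sqrt{6}$)
$H{\left(5 \right)} Z{\left(-2,-4 \right)} K{\left(-3 \right)} = \sqrt{6} \cdot 5 \cdot 0 = 5 \sqrt{6} \cdot 0 = 0$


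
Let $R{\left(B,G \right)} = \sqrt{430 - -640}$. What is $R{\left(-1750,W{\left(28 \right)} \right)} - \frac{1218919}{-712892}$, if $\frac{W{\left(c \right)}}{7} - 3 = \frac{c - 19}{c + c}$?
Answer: $\frac{1218919}{712892} + \sqrt{1070} \approx 34.421$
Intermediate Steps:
$W{\left(c \right)} = 21 + \frac{7 \left(-19 + c\right)}{2 c}$ ($W{\left(c \right)} = 21 + 7 \frac{c - 19}{c + c} = 21 + 7 \frac{-19 + c}{2 c} = 21 + \frac{7 \left(-19 + c\right)}{2 c}$)
$R{\left(B,G \right)} = \sqrt{1070}$ ($R{\left(B,G \right)} = \sqrt{430 + 640} = \sqrt{1070}$)
$R{\left(-1750,W{\left(28 \right)} \right)} - \frac{1218919}{-712892} = \sqrt{1070} - \frac{1218919}{-712892} = \sqrt{1070} - 1218919 \left(- \frac{1}{712892}\right) = \sqrt{1070} - - \frac{1218919}{712892} = \sqrt{1070} + \frac{1218919}{712892} = \frac{1218919}{712892} + \sqrt{1070}$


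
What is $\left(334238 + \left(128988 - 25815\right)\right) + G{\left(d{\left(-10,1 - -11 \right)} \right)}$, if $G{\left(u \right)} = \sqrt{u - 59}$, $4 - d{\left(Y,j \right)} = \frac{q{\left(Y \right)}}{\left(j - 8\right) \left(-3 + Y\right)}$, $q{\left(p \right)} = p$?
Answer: $437411 + \frac{i \sqrt{37310}}{26} \approx 4.3741 \cdot 10^{5} + 7.4292 i$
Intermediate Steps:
$d{\left(Y,j \right)} = 4 - \frac{Y}{\left(-8 + j\right) \left(-3 + Y\right)}$ ($d{\left(Y,j \right)} = 4 - \frac{Y}{\left(j - 8\right) \left(-3 + Y\right)} = 4 - \frac{Y}{\left(-8 + j\right) \left(-3 + Y\right)}$)
$G{\left(u \right)} = \sqrt{-59 + u}$
$\left(334238 + \left(128988 - 25815\right)\right) + G{\left(d{\left(-10,1 - -11 \right)} \right)} = \left(334238 + \left(128988 - 25815\right)\right) + \sqrt{-59 + \frac{96 - -330 - 12 \left(1 - -11\right) + 4 \left(-10\right) \left(1 - -11\right)}{24 - -80 - 3 \left(1 - -11\right) - 10 \left(1 - -11\right)}} = \left(334238 + 103173\right) + \sqrt{-59 + \frac{96 + 330 - 12 \left(1 + 11\right) + 4 \left(-10\right) \left(1 + 11\right)}{24 + 80 - 3 \left(1 + 11\right) - 10 \left(1 + 11\right)}} = 437411 + \sqrt{-59 + \frac{96 + 330 - 144 + 4 \left(-10\right) 12}{24 + 80 - 36 - 120}} = 437411 + \sqrt{-59 + \frac{96 + 330 - 144 - 480}{24 + 80 - 36 - 120}} = 437411 + \sqrt{-59 + \frac{1}{-52} \left(-198\right)} = 437411 + \sqrt{-59 - - \frac{99}{26}} = 437411 + \sqrt{-59 + \frac{99}{26}} = 437411 + \sqrt{- \frac{1435}{26}} = 437411 + \frac{i \sqrt{37310}}{26}$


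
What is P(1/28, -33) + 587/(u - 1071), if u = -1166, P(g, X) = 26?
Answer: 57575/2237 ≈ 25.738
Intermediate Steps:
P(1/28, -33) + 587/(u - 1071) = 26 + 587/(-1166 - 1071) = 26 + 587/(-2237) = 26 - 1/2237*587 = 26 - 587/2237 = 57575/2237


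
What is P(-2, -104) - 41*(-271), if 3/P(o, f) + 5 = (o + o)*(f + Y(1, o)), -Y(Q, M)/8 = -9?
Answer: 455552/41 ≈ 11111.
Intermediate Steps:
Y(Q, M) = 72 (Y(Q, M) = -8*(-9) = 72)
P(o, f) = 3/(-5 + 2*o*(72 + f)) (P(o, f) = 3/(-5 + (o + o)*(f + 72)) = 3/(-5 + (2*o)*(72 + f)) = 3/(-5 + 2*o*(72 + f)))
P(-2, -104) - 41*(-271) = 3/(-5 + 144*(-2) + 2*(-104)*(-2)) - 41*(-271) = 3/(-5 - 288 + 416) + 11111 = 3/123 + 11111 = 3*(1/123) + 11111 = 1/41 + 11111 = 455552/41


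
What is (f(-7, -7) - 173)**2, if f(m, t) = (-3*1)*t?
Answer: 23104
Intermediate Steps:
f(m, t) = -3*t
(f(-7, -7) - 173)**2 = (-3*(-7) - 173)**2 = (21 - 173)**2 = (-152)**2 = 23104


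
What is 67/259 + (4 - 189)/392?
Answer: -3093/14504 ≈ -0.21325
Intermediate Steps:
67/259 + (4 - 189)/392 = 67*(1/259) - 185*1/392 = 67/259 - 185/392 = -3093/14504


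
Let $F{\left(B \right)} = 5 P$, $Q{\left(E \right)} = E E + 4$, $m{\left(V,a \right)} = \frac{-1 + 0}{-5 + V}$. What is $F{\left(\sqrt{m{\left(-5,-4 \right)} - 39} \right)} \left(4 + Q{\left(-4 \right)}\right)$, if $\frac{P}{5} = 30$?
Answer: $18000$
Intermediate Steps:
$m{\left(V,a \right)} = - \frac{1}{-5 + V}$
$Q{\left(E \right)} = 4 + E^{2}$ ($Q{\left(E \right)} = E^{2} + 4 = 4 + E^{2}$)
$P = 150$ ($P = 5 \cdot 30 = 150$)
$F{\left(B \right)} = 750$ ($F{\left(B \right)} = 5 \cdot 150 = 750$)
$F{\left(\sqrt{m{\left(-5,-4 \right)} - 39} \right)} \left(4 + Q{\left(-4 \right)}\right) = 750 \left(4 + \left(4 + \left(-4\right)^{2}\right)\right) = 750 \left(4 + \left(4 + 16\right)\right) = 750 \left(4 + 20\right) = 750 \cdot 24 = 18000$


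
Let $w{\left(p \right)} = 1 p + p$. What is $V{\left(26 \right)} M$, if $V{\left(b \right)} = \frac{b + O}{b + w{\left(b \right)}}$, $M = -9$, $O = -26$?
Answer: $0$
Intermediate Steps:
$w{\left(p \right)} = 2 p$ ($w{\left(p \right)} = p + p = 2 p$)
$V{\left(b \right)} = \frac{-26 + b}{3 b}$ ($V{\left(b \right)} = \frac{b - 26}{b + 2 b} = \frac{-26 + b}{3 b}$)
$V{\left(26 \right)} M = \frac{-26 + 26}{3 \cdot 26} \left(-9\right) = \frac{1}{3} \cdot \frac{1}{26} \cdot 0 \left(-9\right) = 0 \left(-9\right) = 0$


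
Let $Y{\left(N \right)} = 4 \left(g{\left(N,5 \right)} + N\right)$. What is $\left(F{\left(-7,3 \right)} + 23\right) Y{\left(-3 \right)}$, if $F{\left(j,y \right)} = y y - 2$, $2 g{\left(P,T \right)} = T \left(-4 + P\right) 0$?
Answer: $-360$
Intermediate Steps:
$g{\left(P,T \right)} = 0$ ($g{\left(P,T \right)} = \frac{T \left(-4 + P\right) 0}{2} = \frac{1}{2} \cdot 0 = 0$)
$F{\left(j,y \right)} = -2 + y^{2}$ ($F{\left(j,y \right)} = y^{2} - 2 = -2 + y^{2}$)
$Y{\left(N \right)} = 4 N$ ($Y{\left(N \right)} = 4 \left(0 + N\right) = 4 N$)
$\left(F{\left(-7,3 \right)} + 23\right) Y{\left(-3 \right)} = \left(\left(-2 + 3^{2}\right) + 23\right) 4 \left(-3\right) = \left(\left(-2 + 9\right) + 23\right) \left(-12\right) = \left(7 + 23\right) \left(-12\right) = 30 \left(-12\right) = -360$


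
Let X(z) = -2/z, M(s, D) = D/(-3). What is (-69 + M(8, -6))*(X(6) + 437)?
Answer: -87770/3 ≈ -29257.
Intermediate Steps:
M(s, D) = -D/3 (M(s, D) = D*(-1/3) = -D/3)
(-69 + M(8, -6))*(X(6) + 437) = (-69 - 1/3*(-6))*(-2/6 + 437) = (-69 + 2)*(-2*1/6 + 437) = -67*(-1/3 + 437) = -67*1310/3 = -87770/3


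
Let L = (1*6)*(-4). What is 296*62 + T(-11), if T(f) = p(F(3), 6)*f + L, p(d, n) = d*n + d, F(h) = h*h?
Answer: 17635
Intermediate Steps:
F(h) = h²
p(d, n) = d + d*n
L = -24 (L = 6*(-4) = -24)
T(f) = -24 + 63*f (T(f) = (3²*(1 + 6))*f - 24 = (9*7)*f - 24 = 63*f - 24 = -24 + 63*f)
296*62 + T(-11) = 296*62 + (-24 + 63*(-11)) = 18352 + (-24 - 693) = 18352 - 717 = 17635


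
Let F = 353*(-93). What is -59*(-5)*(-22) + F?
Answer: -39319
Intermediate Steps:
F = -32829
-59*(-5)*(-22) + F = -59*(-5)*(-22) - 32829 = 295*(-22) - 32829 = -6490 - 32829 = -39319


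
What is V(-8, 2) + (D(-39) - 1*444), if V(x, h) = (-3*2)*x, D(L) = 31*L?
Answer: -1605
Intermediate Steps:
V(x, h) = -6*x
V(-8, 2) + (D(-39) - 1*444) = -6*(-8) + (31*(-39) - 1*444) = 48 + (-1209 - 444) = 48 - 1653 = -1605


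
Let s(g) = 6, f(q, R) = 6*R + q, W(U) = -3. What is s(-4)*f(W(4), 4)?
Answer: 126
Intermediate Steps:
f(q, R) = q + 6*R
s(-4)*f(W(4), 4) = 6*(-3 + 6*4) = 6*(-3 + 24) = 6*21 = 126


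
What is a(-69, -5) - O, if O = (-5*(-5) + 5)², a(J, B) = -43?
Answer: -943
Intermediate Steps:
O = 900 (O = (25 + 5)² = 30² = 900)
a(-69, -5) - O = -43 - 1*900 = -43 - 900 = -943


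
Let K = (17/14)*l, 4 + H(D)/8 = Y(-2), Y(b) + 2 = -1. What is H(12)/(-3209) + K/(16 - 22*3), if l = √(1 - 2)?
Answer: 56/3209 - 17*I/700 ≈ 0.017451 - 0.024286*I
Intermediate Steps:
l = I (l = √(-1) = I ≈ 1.0*I)
Y(b) = -3 (Y(b) = -2 - 1 = -3)
H(D) = -56 (H(D) = -32 + 8*(-3) = -32 - 24 = -56)
K = 17*I/14 (K = (17/14)*I = ((1/14)*17)*I = 17*I/14 ≈ 1.2143*I)
H(12)/(-3209) + K/(16 - 22*3) = -56/(-3209) + (17*I/14)/(16 - 22*3) = -56*(-1/3209) + (17*I/14)/(16 - 66) = 56/3209 + (17*I/14)/(-50) = 56/3209 + (17*I/14)*(-1/50) = 56/3209 - 17*I/700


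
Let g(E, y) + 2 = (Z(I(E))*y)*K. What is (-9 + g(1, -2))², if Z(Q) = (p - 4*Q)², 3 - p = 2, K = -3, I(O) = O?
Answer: 1849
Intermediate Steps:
p = 1 (p = 3 - 1*2 = 3 - 2 = 1)
Z(Q) = (1 - 4*Q)²
g(E, y) = -2 - 3*y*(-1 + 4*E)² (g(E, y) = -2 + ((-1 + 4*E)²*y)*(-3) = -2 + (y*(-1 + 4*E)²)*(-3) = -2 - 3*y*(-1 + 4*E)²)
(-9 + g(1, -2))² = (-9 + (-2 - 3*(-2)*(-1 + 4*1)²))² = (-9 + (-2 - 3*(-2)*(-1 + 4)²))² = (-9 + (-2 - 3*(-2)*3²))² = (-9 + (-2 - 3*(-2)*9))² = (-9 + (-2 + 54))² = (-9 + 52)² = 43² = 1849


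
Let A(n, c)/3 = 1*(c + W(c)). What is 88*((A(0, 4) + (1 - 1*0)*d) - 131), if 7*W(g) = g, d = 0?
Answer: -72248/7 ≈ -10321.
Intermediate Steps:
W(g) = g/7
A(n, c) = 24*c/7 (A(n, c) = 3*(1*(c + c/7)) = 3*(1*(8*c/7)) = 3*(8*c/7) = 24*c/7)
88*((A(0, 4) + (1 - 1*0)*d) - 131) = 88*(((24/7)*4 + (1 - 1*0)*0) - 131) = 88*((96/7 + (1 + 0)*0) - 131) = 88*((96/7 + 1*0) - 131) = 88*((96/7 + 0) - 131) = 88*(96/7 - 131) = 88*(-821/7) = -72248/7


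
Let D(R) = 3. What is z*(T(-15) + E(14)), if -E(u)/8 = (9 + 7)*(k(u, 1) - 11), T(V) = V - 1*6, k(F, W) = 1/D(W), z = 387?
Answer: 520257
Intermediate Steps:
k(F, W) = ⅓ (k(F, W) = 1/3 = ⅓)
T(V) = -6 + V (T(V) = V - 6 = -6 + V)
E(u) = 4096/3 (E(u) = -8*(9 + 7)*(⅓ - 11) = -128*(-32)/3 = -8*(-512/3) = 4096/3)
z*(T(-15) + E(14)) = 387*((-6 - 15) + 4096/3) = 387*(-21 + 4096/3) = 387*(4033/3) = 520257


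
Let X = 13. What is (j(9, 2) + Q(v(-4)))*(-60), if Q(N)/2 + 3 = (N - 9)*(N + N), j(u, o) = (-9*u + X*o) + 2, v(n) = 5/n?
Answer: 465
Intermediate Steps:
j(u, o) = 2 - 9*u + 13*o (j(u, o) = (-9*u + 13*o) + 2 = 2 - 9*u + 13*o)
Q(N) = -6 + 4*N*(-9 + N) (Q(N) = -6 + 2*((N - 9)*(N + N)) = -6 + 2*((-9 + N)*(2*N)) = -6 + 2*(2*N*(-9 + N)) = -6 + 4*N*(-9 + N))
(j(9, 2) + Q(v(-4)))*(-60) = ((2 - 9*9 + 13*2) + (-6 - 180/(-4) + 4*(5/(-4))²))*(-60) = ((2 - 81 + 26) + (-6 - 180*(-1)/4 + 4*(5*(-¼))²))*(-60) = (-53 + (-6 - 36*(-5/4) + 4*(-5/4)²))*(-60) = (-53 + (-6 + 45 + 4*(25/16)))*(-60) = (-53 + (-6 + 45 + 25/4))*(-60) = (-53 + 181/4)*(-60) = -31/4*(-60) = 465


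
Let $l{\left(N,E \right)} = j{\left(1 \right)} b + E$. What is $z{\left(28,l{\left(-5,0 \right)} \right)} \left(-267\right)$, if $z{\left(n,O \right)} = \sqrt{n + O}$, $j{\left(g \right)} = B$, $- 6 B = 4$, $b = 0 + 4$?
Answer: $- 178 \sqrt{57} \approx -1343.9$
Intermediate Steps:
$b = 4$
$B = - \frac{2}{3}$ ($B = \left(- \frac{1}{6}\right) 4 = - \frac{2}{3} \approx -0.66667$)
$j{\left(g \right)} = - \frac{2}{3}$
$l{\left(N,E \right)} = - \frac{8}{3} + E$ ($l{\left(N,E \right)} = \left(- \frac{2}{3}\right) 4 + E = - \frac{8}{3} + E$)
$z{\left(n,O \right)} = \sqrt{O + n}$
$z{\left(28,l{\left(-5,0 \right)} \right)} \left(-267\right) = \sqrt{\left(- \frac{8}{3} + 0\right) + 28} \left(-267\right) = \sqrt{- \frac{8}{3} + 28} \left(-267\right) = \sqrt{\frac{76}{3}} \left(-267\right) = \frac{2 \sqrt{57}}{3} \left(-267\right) = - 178 \sqrt{57}$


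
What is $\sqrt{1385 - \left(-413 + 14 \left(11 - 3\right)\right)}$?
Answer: $\sqrt{1686} \approx 41.061$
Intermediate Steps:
$\sqrt{1385 - \left(-413 + 14 \left(11 - 3\right)\right)} = \sqrt{1385 + \left(\left(-14\right) 8 + 413\right)} = \sqrt{1385 + \left(-112 + 413\right)} = \sqrt{1385 + 301} = \sqrt{1686}$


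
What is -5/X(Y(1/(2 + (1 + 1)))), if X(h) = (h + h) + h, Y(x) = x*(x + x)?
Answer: -40/3 ≈ -13.333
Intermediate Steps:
Y(x) = 2*x² (Y(x) = x*(2*x) = 2*x²)
X(h) = 3*h (X(h) = 2*h + h = 3*h)
-5/X(Y(1/(2 + (1 + 1)))) = -5*(2 + (1 + 1))²/6 = -5*(2 + 2)²/6 = -5/(3*(2*(1/4)²)) = -5/(3*(2*(¼)²)) = -5/(3*(2*(1/16))) = -5/(3*(⅛)) = -5/3/8 = -5*8/3 = -40/3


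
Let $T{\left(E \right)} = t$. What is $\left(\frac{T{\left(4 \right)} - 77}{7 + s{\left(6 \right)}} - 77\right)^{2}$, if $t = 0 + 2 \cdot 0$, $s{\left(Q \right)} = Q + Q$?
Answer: $\frac{2371600}{361} \approx 6569.5$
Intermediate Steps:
$s{\left(Q \right)} = 2 Q$
$t = 0$ ($t = 0 + 0 = 0$)
$T{\left(E \right)} = 0$
$\left(\frac{T{\left(4 \right)} - 77}{7 + s{\left(6 \right)}} - 77\right)^{2} = \left(\frac{0 - 77}{7 + 2 \cdot 6} - 77\right)^{2} = \left(- \frac{77}{7 + 12} - 77\right)^{2} = \left(- \frac{77}{19} - 77\right)^{2} = \left(- \frac{1540}{19}\right)^{2} = \frac{2371600}{361}$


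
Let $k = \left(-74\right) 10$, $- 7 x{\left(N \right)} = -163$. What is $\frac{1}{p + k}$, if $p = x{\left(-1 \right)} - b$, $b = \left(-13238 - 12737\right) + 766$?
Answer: $\frac{7}{171446} \approx 4.0829 \cdot 10^{-5}$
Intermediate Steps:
$x{\left(N \right)} = \frac{163}{7}$ ($x{\left(N \right)} = \left(- \frac{1}{7}\right) \left(-163\right) = \frac{163}{7}$)
$b = -25209$ ($b = \left(-13238 - 12737\right) + 766 = -25975 + 766 = -25209$)
$k = -740$
$p = \frac{176626}{7}$ ($p = \frac{163}{7} - -25209 = \frac{163}{7} + 25209 = \frac{176626}{7} \approx 25232.0$)
$\frac{1}{p + k} = \frac{1}{\frac{176626}{7} - 740} = \frac{1}{\frac{171446}{7}} = \frac{7}{171446}$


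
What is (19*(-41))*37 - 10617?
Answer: -39440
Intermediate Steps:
(19*(-41))*37 - 10617 = -779*37 - 10617 = -28823 - 10617 = -39440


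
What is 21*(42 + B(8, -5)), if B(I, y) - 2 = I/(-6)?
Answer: 896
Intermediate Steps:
B(I, y) = 2 - I/6 (B(I, y) = 2 + I/(-6) = 2 + I*(-⅙) = 2 - I/6)
21*(42 + B(8, -5)) = 21*(42 + (2 - ⅙*8)) = 21*(42 + (2 - 4/3)) = 21*(42 + ⅔) = 21*(128/3) = 896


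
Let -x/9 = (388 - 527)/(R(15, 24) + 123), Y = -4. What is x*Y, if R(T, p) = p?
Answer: -1668/49 ≈ -34.041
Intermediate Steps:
x = 417/49 (x = -9*(388 - 527)/(24 + 123) = -(-1251)/147 = -9*(-139/147) = 417/49 ≈ 8.5102)
x*Y = (417/49)*(-4) = -1668/49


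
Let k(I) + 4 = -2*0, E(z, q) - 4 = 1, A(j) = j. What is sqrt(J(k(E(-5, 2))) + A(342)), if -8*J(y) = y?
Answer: sqrt(1370)/2 ≈ 18.507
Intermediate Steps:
E(z, q) = 5 (E(z, q) = 4 + 1 = 5)
k(I) = -4 (k(I) = -4 - 2*0 = -4 + 0 = -4)
J(y) = -y/8
sqrt(J(k(E(-5, 2))) + A(342)) = sqrt(-1/8*(-4) + 342) = sqrt(1/2 + 342) = sqrt(685/2) = sqrt(1370)/2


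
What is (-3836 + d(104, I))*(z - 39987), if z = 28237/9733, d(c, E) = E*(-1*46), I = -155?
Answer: -1281910280796/9733 ≈ -1.3171e+8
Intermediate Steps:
d(c, E) = -46*E (d(c, E) = E*(-46) = -46*E)
z = 28237/9733 (z = 28237*(1/9733) = 28237/9733 ≈ 2.9012)
(-3836 + d(104, I))*(z - 39987) = (-3836 - 46*(-155))*(28237/9733 - 39987) = (-3836 + 7130)*(-389165234/9733) = 3294*(-389165234/9733) = -1281910280796/9733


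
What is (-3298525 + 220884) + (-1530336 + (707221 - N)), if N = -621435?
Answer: -3279321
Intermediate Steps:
(-3298525 + 220884) + (-1530336 + (707221 - N)) = (-3298525 + 220884) + (-1530336 + (707221 - 1*(-621435))) = -3077641 + (-1530336 + (707221 + 621435)) = -3077641 + (-1530336 + 1328656) = -3077641 - 201680 = -3279321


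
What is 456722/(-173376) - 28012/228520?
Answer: -975238571/353748960 ≈ -2.7569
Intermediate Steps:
456722/(-173376) - 28012/228520 = 456722*(-1/173376) - 28012*1/228520 = -32623/12384 - 7003/57130 = -975238571/353748960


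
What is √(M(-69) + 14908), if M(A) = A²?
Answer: √19669 ≈ 140.25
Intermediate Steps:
√(M(-69) + 14908) = √((-69)² + 14908) = √(4761 + 14908) = √19669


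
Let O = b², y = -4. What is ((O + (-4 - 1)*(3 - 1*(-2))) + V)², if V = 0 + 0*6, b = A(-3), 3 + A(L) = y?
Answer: 576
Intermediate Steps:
A(L) = -7 (A(L) = -3 - 4 = -7)
b = -7
V = 0 (V = 0 + 0 = 0)
O = 49 (O = (-7)² = 49)
((O + (-4 - 1)*(3 - 1*(-2))) + V)² = ((49 + (-4 - 1)*(3 - 1*(-2))) + 0)² = ((49 - 5*(3 + 2)) + 0)² = ((49 - 5*5) + 0)² = ((49 - 25) + 0)² = (24 + 0)² = 24² = 576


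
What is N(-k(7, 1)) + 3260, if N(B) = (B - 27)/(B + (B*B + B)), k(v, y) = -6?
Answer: 52153/16 ≈ 3259.6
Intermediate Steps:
N(B) = (-27 + B)/(B² + 2*B) (N(B) = (-27 + B)/(B + (B² + B)) = (-27 + B)/(B + (B + B²)) = (-27 + B)/(B² + 2*B))
N(-k(7, 1)) + 3260 = (-27 - 1*(-6))/(((-1*(-6)))*(2 - 1*(-6))) + 3260 = (-27 + 6)/(6*(2 + 6)) + 3260 = (⅙)*(-21)/8 + 3260 = (⅙)*(⅛)*(-21) + 3260 = -7/16 + 3260 = 52153/16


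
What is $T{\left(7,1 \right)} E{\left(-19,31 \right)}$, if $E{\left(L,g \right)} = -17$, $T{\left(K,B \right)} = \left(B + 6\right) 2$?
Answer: $-238$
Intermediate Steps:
$T{\left(K,B \right)} = 12 + 2 B$ ($T{\left(K,B \right)} = \left(6 + B\right) 2 = 12 + 2 B$)
$T{\left(7,1 \right)} E{\left(-19,31 \right)} = \left(12 + 2 \cdot 1\right) \left(-17\right) = \left(12 + 2\right) \left(-17\right) = 14 \left(-17\right) = -238$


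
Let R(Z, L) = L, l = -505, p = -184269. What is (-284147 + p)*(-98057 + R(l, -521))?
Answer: 46175512448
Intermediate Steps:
(-284147 + p)*(-98057 + R(l, -521)) = (-284147 - 184269)*(-98057 - 521) = -468416*(-98578) = 46175512448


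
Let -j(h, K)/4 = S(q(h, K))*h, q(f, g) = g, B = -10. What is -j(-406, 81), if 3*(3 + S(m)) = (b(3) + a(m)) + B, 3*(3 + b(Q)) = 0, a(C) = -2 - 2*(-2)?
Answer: 32480/3 ≈ 10827.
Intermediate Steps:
a(C) = 2 (a(C) = -2 + 4 = 2)
b(Q) = -3 (b(Q) = -3 + (⅓)*0 = -3 + 0 = -3)
S(m) = -20/3 (S(m) = -3 + ((-3 + 2) - 10)/3 = -3 + (-1 - 10)/3 = -3 + (⅓)*(-11) = -3 - 11/3 = -20/3)
j(h, K) = 80*h/3 (j(h, K) = -(-80)*h/3 = 80*h/3)
-j(-406, 81) = -80*(-406)/3 = -1*(-32480/3) = 32480/3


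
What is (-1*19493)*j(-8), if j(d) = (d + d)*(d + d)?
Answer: -4990208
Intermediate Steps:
j(d) = 4*d² (j(d) = (2*d)*(2*d) = 4*d²)
(-1*19493)*j(-8) = (-1*19493)*(4*(-8)²) = -77972*64 = -19493*256 = -4990208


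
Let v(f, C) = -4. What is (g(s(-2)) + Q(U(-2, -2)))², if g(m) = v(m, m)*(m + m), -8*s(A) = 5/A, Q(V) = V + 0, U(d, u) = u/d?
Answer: 9/4 ≈ 2.2500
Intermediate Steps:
Q(V) = V
s(A) = -5/(8*A)
g(m) = -8*m (g(m) = -4*(m + m) = -8*m)
(g(s(-2)) + Q(U(-2, -2)))² = (-(-5)/(-2) - 2/(-2))² = (-(-5)*(-1)/2 - 2*(-½))² = (-8*5/16 + 1)² = (-5/2 + 1)² = (-3/2)² = 9/4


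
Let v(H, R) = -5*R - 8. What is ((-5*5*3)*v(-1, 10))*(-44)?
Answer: -191400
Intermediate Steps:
v(H, R) = -8 - 5*R
((-5*5*3)*v(-1, 10))*(-44) = ((-5*5*3)*(-8 - 5*10))*(-44) = ((-25*3)*(-8 - 50))*(-44) = -75*(-58)*(-44) = 4350*(-44) = -191400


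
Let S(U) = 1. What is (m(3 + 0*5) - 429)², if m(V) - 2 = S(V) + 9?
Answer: 173889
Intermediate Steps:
m(V) = 12 (m(V) = 2 + (1 + 9) = 2 + 10 = 12)
(m(3 + 0*5) - 429)² = (12 - 429)² = (-417)² = 173889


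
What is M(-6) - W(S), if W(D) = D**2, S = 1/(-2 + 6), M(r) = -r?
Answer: 95/16 ≈ 5.9375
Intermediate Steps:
S = 1/4 ≈ 0.25000
M(-6) - W(S) = -1*(-6) - (1/4)**2 = 6 - 1*1/16 = 6 - 1/16 = 95/16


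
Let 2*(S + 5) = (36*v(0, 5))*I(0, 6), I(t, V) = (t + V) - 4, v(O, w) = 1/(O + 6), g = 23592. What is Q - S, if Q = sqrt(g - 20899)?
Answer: -1 + sqrt(2693) ≈ 50.894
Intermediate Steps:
v(O, w) = 1/(6 + O)
I(t, V) = -4 + V + t (I(t, V) = (V + t) - 4 = -4 + V + t)
Q = sqrt(2693) (Q = sqrt(23592 - 20899) = sqrt(2693) ≈ 51.894)
S = 1 (S = -5 + ((36/(6 + 0))*(-4 + 6 + 0))/2 = -5 + ((36/6)*2)/2 = -5 + ((36*(1/6))*2)/2 = -5 + (6*2)/2 = -5 + (1/2)*12 = -5 + 6 = 1)
Q - S = sqrt(2693) - 1*1 = sqrt(2693) - 1 = -1 + sqrt(2693)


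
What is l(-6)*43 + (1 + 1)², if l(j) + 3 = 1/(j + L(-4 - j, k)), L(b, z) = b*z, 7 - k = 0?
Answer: -957/8 ≈ -119.63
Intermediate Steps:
k = 7 (k = 7 - 1*0 = 7 + 0 = 7)
l(j) = -3 + 1/(-28 - 6*j) (l(j) = -3 + 1/(j + (-4 - j)*7) = -3 + 1/(j + (-28 - 7*j)) = -3 + 1/(-28 - 6*j))
l(-6)*43 + (1 + 1)² = ((85 + 18*(-6))/(2*(-14 - 3*(-6))))*43 + (1 + 1)² = ((85 - 108)/(2*(-14 + 18)))*43 + 2² = ((½)*(-23)/4)*43 + 4 = ((½)*(¼)*(-23))*43 + 4 = -23/8*43 + 4 = -989/8 + 4 = -957/8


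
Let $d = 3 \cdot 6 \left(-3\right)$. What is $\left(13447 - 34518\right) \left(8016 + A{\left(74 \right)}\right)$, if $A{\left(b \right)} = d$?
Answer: $-167767302$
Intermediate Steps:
$d = -54$ ($d = 18 \left(-3\right) = -54$)
$A{\left(b \right)} = -54$
$\left(13447 - 34518\right) \left(8016 + A{\left(74 \right)}\right) = \left(13447 - 34518\right) \left(8016 - 54\right) = \left(-21071\right) 7962 = -167767302$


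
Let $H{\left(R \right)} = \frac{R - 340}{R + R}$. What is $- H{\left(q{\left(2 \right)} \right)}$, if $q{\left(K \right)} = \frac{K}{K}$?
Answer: $\frac{339}{2} \approx 169.5$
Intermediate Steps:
$q{\left(K \right)} = 1$
$H{\left(R \right)} = \frac{-340 + R}{2 R}$
$- H{\left(q{\left(2 \right)} \right)} = - \frac{-340 + 1}{2 \cdot 1} = - \frac{1 \left(-339\right)}{2} = \left(-1\right) \left(- \frac{339}{2}\right) = \frac{339}{2}$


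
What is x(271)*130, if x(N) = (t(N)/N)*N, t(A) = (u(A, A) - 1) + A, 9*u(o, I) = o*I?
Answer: 9863230/9 ≈ 1.0959e+6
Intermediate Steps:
u(o, I) = I*o/9 (u(o, I) = (o*I)/9 = (I*o)/9 = I*o/9)
t(A) = -1 + A + A**2/9 (t(A) = (A*A/9 - 1) + A = (A**2/9 - 1) + A = (-1 + A**2/9) + A = -1 + A + A**2/9)
x(N) = -1 + N + N**2/9 (x(N) = ((-1 + N + N**2/9)/N)*N = -1 + N + N**2/9)
x(271)*130 = (-1 + 271 + (1/9)*271**2)*130 = (-1 + 271 + (1/9)*73441)*130 = (-1 + 271 + 73441/9)*130 = (75871/9)*130 = 9863230/9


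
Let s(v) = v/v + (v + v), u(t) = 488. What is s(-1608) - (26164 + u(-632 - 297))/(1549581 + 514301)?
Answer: -3317703641/1031941 ≈ -3215.0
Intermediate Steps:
s(v) = 1 + 2*v
s(-1608) - (26164 + u(-632 - 297))/(1549581 + 514301) = (1 + 2*(-1608)) - (26164 + 488)/(1549581 + 514301) = (1 - 3216) - 26652/2063882 = -3215 - 26652/2063882 = -3215 - 1*13326/1031941 = -3215 - 13326/1031941 = -3317703641/1031941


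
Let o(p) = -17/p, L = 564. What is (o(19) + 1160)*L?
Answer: 12420972/19 ≈ 6.5374e+5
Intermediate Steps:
(o(19) + 1160)*L = (-17/19 + 1160)*564 = (22023/19)*564 = 12420972/19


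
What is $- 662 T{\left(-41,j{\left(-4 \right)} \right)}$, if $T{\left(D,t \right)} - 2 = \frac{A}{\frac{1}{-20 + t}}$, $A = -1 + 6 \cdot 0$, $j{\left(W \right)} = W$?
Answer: $-17212$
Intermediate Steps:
$A = -1$ ($A = -1 + 0 = -1$)
$T{\left(D,t \right)} = 22 - t$ ($T{\left(D,t \right)} = 2 - \frac{1}{\frac{1}{-20 + t}} = 2 - \left(-20 + t\right) = 22 - t$)
$- 662 T{\left(-41,j{\left(-4 \right)} \right)} = - 662 \left(22 - -4\right) = - 662 \left(22 + 4\right) = \left(-662\right) 26 = -17212$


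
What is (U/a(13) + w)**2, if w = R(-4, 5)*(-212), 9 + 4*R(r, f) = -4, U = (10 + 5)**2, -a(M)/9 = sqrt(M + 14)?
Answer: 12818092/27 - 34450*sqrt(3)/9 ≈ 4.6811e+5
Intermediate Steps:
a(M) = -9*sqrt(14 + M) (a(M) = -9*sqrt(M + 14) = -9*sqrt(14 + M))
U = 225 (U = 15**2 = 225)
R(r, f) = -13/4 (R(r, f) = -9/4 + (1/4)*(-4) = -9/4 - 1 = -13/4)
w = 689 (w = -13/4*(-212) = 689)
(U/a(13) + w)**2 = (225/((-9*sqrt(14 + 13))) + 689)**2 = (225/((-27*sqrt(3))) + 689)**2 = (225*(-sqrt(3)/81) + 689)**2 = (-25*sqrt(3)/9 + 689)**2 = (689 - 25*sqrt(3)/9)**2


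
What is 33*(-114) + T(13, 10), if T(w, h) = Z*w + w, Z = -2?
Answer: -3775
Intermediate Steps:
T(w, h) = -w (T(w, h) = -2*w + w = -w)
33*(-114) + T(13, 10) = 33*(-114) - 1*13 = -3762 - 13 = -3775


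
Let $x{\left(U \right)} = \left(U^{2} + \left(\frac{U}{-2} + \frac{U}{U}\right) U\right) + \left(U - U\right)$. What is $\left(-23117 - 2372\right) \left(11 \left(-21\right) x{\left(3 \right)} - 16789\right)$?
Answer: $\frac{944189027}{2} \approx 4.7209 \cdot 10^{8}$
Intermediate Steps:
$x{\left(U \right)} = U^{2} + U \left(1 - \frac{U}{2}\right)$ ($x{\left(U \right)} = \left(U^{2} + \left(U \left(- \frac{1}{2}\right) + 1\right) U\right) + 0 = \left(U^{2} + \left(- \frac{U}{2} + 1\right) U\right) + 0 = \left(U^{2} + \left(1 - \frac{U}{2}\right) U\right) + 0 = \left(U^{2} + U \left(1 - \frac{U}{2}\right)\right) + 0 = U^{2} + U \left(1 - \frac{U}{2}\right)$)
$\left(-23117 - 2372\right) \left(11 \left(-21\right) x{\left(3 \right)} - 16789\right) = \left(-23117 - 2372\right) \left(11 \left(-21\right) \frac{1}{2} \cdot 3 \left(2 + 3\right) - 16789\right) = - 25489 \left(- 231 \cdot \frac{1}{2} \cdot 3 \cdot 5 - 16789\right) = - 25489 \left(\left(-231\right) \frac{15}{2} - 16789\right) = - 25489 \left(- \frac{3465}{2} - 16789\right) = \left(-25489\right) \left(- \frac{37043}{2}\right) = \frac{944189027}{2}$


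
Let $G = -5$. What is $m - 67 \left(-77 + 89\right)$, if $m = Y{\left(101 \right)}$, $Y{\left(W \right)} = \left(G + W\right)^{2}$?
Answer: $8412$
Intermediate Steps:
$Y{\left(W \right)} = \left(-5 + W\right)^{2}$
$m = 9216$ ($m = \left(-5 + 101\right)^{2} = 96^{2} = 9216$)
$m - 67 \left(-77 + 89\right) = 9216 - 67 \left(-77 + 89\right) = 9216 - 804 = 8412$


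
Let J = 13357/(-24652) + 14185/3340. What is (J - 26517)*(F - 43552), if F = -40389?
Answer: 2290585349187564/1029221 ≈ 2.2256e+9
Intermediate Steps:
J = 3813453/1029221 (J = 13357*(-1/24652) + 14185*(1/3340) = -13357/24652 + 2837/668 = 3813453/1029221 ≈ 3.7052)
(J - 26517)*(F - 43552) = (3813453/1029221 - 26517)*(-40389 - 43552) = -27288039804/1029221*(-83941) = 2290585349187564/1029221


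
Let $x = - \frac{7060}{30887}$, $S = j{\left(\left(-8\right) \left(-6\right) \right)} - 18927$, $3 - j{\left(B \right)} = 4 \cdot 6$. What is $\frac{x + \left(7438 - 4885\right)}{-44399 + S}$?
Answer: $- \frac{78847451}{1956598789} \approx -0.040298$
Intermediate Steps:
$j{\left(B \right)} = -21$ ($j{\left(B \right)} = 3 - 4 \cdot 6 = 3 - 24 = -21$)
$S = -18948$ ($S = -21 - 18927 = -18948$)
$x = - \frac{7060}{30887}$ ($x = \left(-7060\right) \frac{1}{30887} = - \frac{7060}{30887} \approx -0.22858$)
$\frac{x + \left(7438 - 4885\right)}{-44399 + S} = \frac{- \frac{7060}{30887} + \left(7438 - 4885\right)}{-44399 - 18948} = \frac{- \frac{7060}{30887} + \left(7438 - 4885\right)}{-63347} = \left(- \frac{7060}{30887} + 2553\right) \left(- \frac{1}{63347}\right) = \frac{78847451}{30887} \left(- \frac{1}{63347}\right) = - \frac{78847451}{1956598789}$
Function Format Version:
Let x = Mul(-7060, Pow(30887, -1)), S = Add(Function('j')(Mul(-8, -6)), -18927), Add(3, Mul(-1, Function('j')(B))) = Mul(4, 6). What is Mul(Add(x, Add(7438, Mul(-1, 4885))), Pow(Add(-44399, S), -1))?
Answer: Rational(-78847451, 1956598789) ≈ -0.040298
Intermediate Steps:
Function('j')(B) = -21 (Function('j')(B) = Add(3, Mul(-1, Mul(4, 6))) = Add(3, Mul(-1, 24)) = Add(3, -24) = -21)
S = -18948 (S = Add(-21, -18927) = -18948)
x = Rational(-7060, 30887) (x = Mul(-7060, Rational(1, 30887)) = Rational(-7060, 30887) ≈ -0.22858)
Mul(Add(x, Add(7438, Mul(-1, 4885))), Pow(Add(-44399, S), -1)) = Mul(Add(Rational(-7060, 30887), Add(7438, Mul(-1, 4885))), Pow(Add(-44399, -18948), -1)) = Mul(Add(Rational(-7060, 30887), Add(7438, -4885)), Pow(-63347, -1)) = Mul(Add(Rational(-7060, 30887), 2553), Rational(-1, 63347)) = Mul(Rational(78847451, 30887), Rational(-1, 63347)) = Rational(-78847451, 1956598789)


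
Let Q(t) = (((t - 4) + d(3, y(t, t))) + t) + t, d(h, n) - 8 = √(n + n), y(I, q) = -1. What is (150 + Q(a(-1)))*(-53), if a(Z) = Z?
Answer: -8003 - 53*I*√2 ≈ -8003.0 - 74.953*I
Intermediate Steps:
d(h, n) = 8 + √2*√n (d(h, n) = 8 + √(n + n) = 8 + √(2*n) = 8 + √2*√n)
Q(t) = 4 + 3*t + I*√2 (Q(t) = (((t - 4) + (8 + √2*√(-1))) + t) + t = (((-4 + t) + (8 + √2*I)) + t) + t = (((-4 + t) + (8 + I*√2)) + t) + t = ((4 + t + I*√2) + t) + t = (4 + 2*t + I*√2) + t = 4 + 3*t + I*√2)
(150 + Q(a(-1)))*(-53) = (150 + (4 + 3*(-1) + I*√2))*(-53) = (150 + (4 - 3 + I*√2))*(-53) = (150 + (1 + I*√2))*(-53) = (151 + I*√2)*(-53) = -8003 - 53*I*√2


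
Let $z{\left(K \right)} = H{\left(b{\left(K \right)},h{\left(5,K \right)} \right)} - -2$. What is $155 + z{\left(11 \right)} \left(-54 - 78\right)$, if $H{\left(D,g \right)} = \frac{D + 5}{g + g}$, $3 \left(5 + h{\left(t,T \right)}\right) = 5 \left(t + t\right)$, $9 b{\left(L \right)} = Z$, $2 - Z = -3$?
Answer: $- \frac{983}{7} \approx -140.43$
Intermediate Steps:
$Z = 5$ ($Z = 2 - -3 = 2 + 3 = 5$)
$b{\left(L \right)} = \frac{5}{9}$ ($b{\left(L \right)} = \frac{1}{9} \cdot 5 = \frac{5}{9}$)
$h{\left(t,T \right)} = -5 + \frac{10 t}{3}$ ($h{\left(t,T \right)} = -5 + \frac{5 \left(t + t\right)}{3} = -5 + \frac{5 \cdot 2 t}{3} = -5 + \frac{10 t}{3}$)
$H{\left(D,g \right)} = \frac{5 + D}{2 g}$
$z{\left(K \right)} = \frac{47}{21}$ ($z{\left(K \right)} = \frac{5 + \frac{5}{9}}{2 \left(-5 + \frac{10}{3} \cdot 5\right)} - -2 = \frac{1}{2} \frac{1}{-5 + \frac{50}{3}} \cdot \frac{50}{9} + 2 = \frac{1}{2} \frac{1}{\frac{35}{3}} \cdot \frac{50}{9} + 2 = \frac{1}{2} \cdot \frac{3}{35} \cdot \frac{50}{9} + 2 = \frac{5}{21} + 2 = \frac{47}{21}$)
$155 + z{\left(11 \right)} \left(-54 - 78\right) = 155 + \frac{47 \left(-54 - 78\right)}{21} = 155 + \frac{47}{21} \left(-132\right) = 155 - \frac{2068}{7} = - \frac{983}{7}$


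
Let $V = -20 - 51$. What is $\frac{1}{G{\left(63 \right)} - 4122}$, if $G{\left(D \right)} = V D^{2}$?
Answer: $- \frac{1}{285921} \approx -3.4975 \cdot 10^{-6}$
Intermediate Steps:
$V = -71$ ($V = -20 - 51 = -71$)
$G{\left(D \right)} = - 71 D^{2}$
$\frac{1}{G{\left(63 \right)} - 4122} = \frac{1}{- 71 \cdot 63^{2} - 4122} = \frac{1}{\left(-71\right) 3969 - 4122} = \frac{1}{-281799 - 4122} = \frac{1}{-285921} = - \frac{1}{285921}$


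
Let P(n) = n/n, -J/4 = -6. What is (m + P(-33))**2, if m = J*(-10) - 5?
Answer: 59536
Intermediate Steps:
J = 24 (J = -4*(-6) = 24)
m = -245 (m = 24*(-10) - 5 = -240 - 5 = -245)
P(n) = 1
(m + P(-33))**2 = (-245 + 1)**2 = (-244)**2 = 59536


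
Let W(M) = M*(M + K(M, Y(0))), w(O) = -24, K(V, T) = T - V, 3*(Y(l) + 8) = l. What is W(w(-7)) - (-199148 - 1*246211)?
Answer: 445551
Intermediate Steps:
Y(l) = -8 + l/3
W(M) = -8*M (W(M) = M*(M + ((-8 + (⅓)*0) - M)) = M*(M + ((-8 + 0) - M)) = M*(M + (-8 - M)) = M*(-8) = -8*M)
W(w(-7)) - (-199148 - 1*246211) = -8*(-24) - (-199148 - 1*246211) = 192 - (-199148 - 246211) = 192 - 1*(-445359) = 192 + 445359 = 445551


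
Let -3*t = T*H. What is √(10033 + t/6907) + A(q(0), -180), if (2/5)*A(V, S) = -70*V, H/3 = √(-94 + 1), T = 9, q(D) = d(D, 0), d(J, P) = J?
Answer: √(478640809417 - 62163*I*√93)/6907 ≈ 100.16 - 6.2726e-5*I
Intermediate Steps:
q(D) = D
H = 3*I*√93 (H = 3*√(-94 + 1) = 3*√(-93) = 3*(I*√93) = 3*I*√93 ≈ 28.931*I)
A(V, S) = -175*V (A(V, S) = 5*(-70*V)/2 = -175*V)
t = -9*I*√93 (t = -3*3*I*√93 = -9*I*√93 ≈ -86.793*I)
√(10033 + t/6907) + A(q(0), -180) = √(10033 - 9*I*√93/6907) - 175*0 = √(10033 - 9*I*√93*(1/6907)) + 0 = √(10033 - 9*I*√93/6907) + 0 = √(10033 - 9*I*√93/6907)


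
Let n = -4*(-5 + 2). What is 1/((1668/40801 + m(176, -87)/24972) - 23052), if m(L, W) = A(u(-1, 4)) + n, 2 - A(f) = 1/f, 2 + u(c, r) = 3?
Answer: -1018882572/23487238866035 ≈ -4.3380e-5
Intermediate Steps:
u(c, r) = 1 (u(c, r) = -2 + 3 = 1)
A(f) = 2 - 1/f
n = 12 (n = -4*(-3) = 12)
m(L, W) = 13 (m(L, W) = (2 - 1/1) + 12 = (2 - 1*1) + 12 = (2 - 1) + 12 = 1 + 12 = 13)
1/((1668/40801 + m(176, -87)/24972) - 23052) = 1/((1668/40801 + 13/24972) - 23052) = 1/(42183709/1018882572 - 23052) = 1/(-23487238866035/1018882572) = -1018882572/23487238866035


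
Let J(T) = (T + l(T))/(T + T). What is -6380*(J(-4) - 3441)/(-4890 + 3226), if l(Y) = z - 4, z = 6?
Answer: -21951985/1664 ≈ -13192.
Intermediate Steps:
l(Y) = 2 (l(Y) = 6 - 4 = 2)
J(T) = (2 + T)/(2*T) (J(T) = (T + 2)/(T + T) = (2 + T)/((2*T)) = (2 + T)*(1/(2*T)) = (2 + T)/(2*T))
-6380*(J(-4) - 3441)/(-4890 + 3226) = -6380*((1/2)*(2 - 4)/(-4) - 3441)/(-4890 + 3226) = -6380/((-1664/((1/2)*(-1/4)*(-2) - 3441))) = -6380/((-1664/(1/4 - 3441))) = -6380/((-1664/(-13763/4))) = -6380/((-1664*(-4/13763))) = -6380/6656/13763 = -6380*13763/6656 = -21951985/1664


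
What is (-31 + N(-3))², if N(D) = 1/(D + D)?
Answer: 34969/36 ≈ 971.36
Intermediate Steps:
N(D) = 1/(2*D)
(-31 + N(-3))² = (-31 + (½)/(-3))² = (-31 + (½)*(-⅓))² = (-31 - ⅙)² = (-187/6)² = 34969/36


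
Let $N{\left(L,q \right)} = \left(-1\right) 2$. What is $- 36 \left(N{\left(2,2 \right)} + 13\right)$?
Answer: $-396$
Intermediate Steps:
$N{\left(L,q \right)} = -2$
$- 36 \left(N{\left(2,2 \right)} + 13\right) = - 36 \left(-2 + 13\right) = \left(-36\right) 11 = -396$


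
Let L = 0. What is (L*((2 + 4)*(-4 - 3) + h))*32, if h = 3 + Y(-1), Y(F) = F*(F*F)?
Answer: 0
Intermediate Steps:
Y(F) = F**3 (Y(F) = F*F**2 = F**3)
h = 2 (h = 3 + (-1)**3 = 3 - 1 = 2)
(L*((2 + 4)*(-4 - 3) + h))*32 = (0*((2 + 4)*(-4 - 3) + 2))*32 = (0*(6*(-7) + 2))*32 = (0*(-42 + 2))*32 = (0*(-40))*32 = 0*32 = 0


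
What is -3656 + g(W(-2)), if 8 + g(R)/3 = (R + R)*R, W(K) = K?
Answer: -3656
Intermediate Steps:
g(R) = -24 + 6*R² (g(R) = -24 + 3*((R + R)*R) = -24 + 3*((2*R)*R) = -24 + 3*(2*R²) = -24 + 6*R²)
-3656 + g(W(-2)) = -3656 + (-24 + 6*(-2)²) = -3656 + (-24 + 6*4) = -3656 + (-24 + 24) = -3656 + 0 = -3656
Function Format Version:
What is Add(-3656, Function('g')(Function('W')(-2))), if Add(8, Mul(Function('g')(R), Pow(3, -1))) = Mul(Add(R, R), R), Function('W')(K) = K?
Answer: -3656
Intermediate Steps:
Function('g')(R) = Add(-24, Mul(6, Pow(R, 2))) (Function('g')(R) = Add(-24, Mul(3, Mul(Add(R, R), R))) = Add(-24, Mul(3, Mul(Mul(2, R), R))) = Add(-24, Mul(3, Mul(2, Pow(R, 2)))) = Add(-24, Mul(6, Pow(R, 2))))
Add(-3656, Function('g')(Function('W')(-2))) = Add(-3656, Add(-24, Mul(6, Pow(-2, 2)))) = Add(-3656, Add(-24, Mul(6, 4))) = Add(-3656, Add(-24, 24)) = Add(-3656, 0) = -3656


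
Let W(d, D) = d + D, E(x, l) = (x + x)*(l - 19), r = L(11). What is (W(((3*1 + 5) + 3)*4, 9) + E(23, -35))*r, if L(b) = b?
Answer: -26741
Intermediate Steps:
r = 11
E(x, l) = 2*x*(-19 + l) (E(x, l) = (2*x)*(-19 + l) = 2*x*(-19 + l))
W(d, D) = D + d
(W(((3*1 + 5) + 3)*4, 9) + E(23, -35))*r = ((9 + ((3*1 + 5) + 3)*4) + 2*23*(-19 - 35))*11 = ((9 + ((3 + 5) + 3)*4) + 2*23*(-54))*11 = ((9 + (8 + 3)*4) - 2484)*11 = ((9 + 11*4) - 2484)*11 = ((9 + 44) - 2484)*11 = (53 - 2484)*11 = -2431*11 = -26741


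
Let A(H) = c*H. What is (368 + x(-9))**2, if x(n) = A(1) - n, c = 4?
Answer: 145161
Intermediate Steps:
A(H) = 4*H
x(n) = 4 - n (x(n) = 4*1 - n = 4 - n)
(368 + x(-9))**2 = (368 + (4 - 1*(-9)))**2 = (368 + (4 + 9))**2 = (368 + 13)**2 = 381**2 = 145161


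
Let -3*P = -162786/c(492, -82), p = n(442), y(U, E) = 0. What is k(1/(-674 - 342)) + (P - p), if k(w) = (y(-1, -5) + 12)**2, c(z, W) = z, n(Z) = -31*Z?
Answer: 3433247/246 ≈ 13956.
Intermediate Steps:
k(w) = 144 (k(w) = (0 + 12)**2 = 12**2 = 144)
p = -13702 (p = -31*442 = -13702)
P = 27131/246 (P = -(-54262)/492 = -1/3*(-27131/82) = 27131/246 ≈ 110.29)
k(1/(-674 - 342)) + (P - p) = 144 + (27131/246 - 1*(-13702)) = 144 + (27131/246 + 13702) = 144 + 3397823/246 = 3433247/246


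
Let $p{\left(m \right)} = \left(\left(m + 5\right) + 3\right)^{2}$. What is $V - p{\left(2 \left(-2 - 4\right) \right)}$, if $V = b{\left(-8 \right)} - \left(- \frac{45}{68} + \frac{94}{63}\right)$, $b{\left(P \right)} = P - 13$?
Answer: $- \frac{162065}{4284} \approx -37.83$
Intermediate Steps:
$b{\left(P \right)} = -13 + P$
$V = - \frac{93521}{4284}$ ($V = \left(-13 - 8\right) - \left(- \frac{45}{68} + \frac{94}{63}\right) = -21 - \left(\left(-45\right) \frac{1}{68} + 94 \cdot \frac{1}{63}\right) = -21 - \left(- \frac{45}{68} + \frac{94}{63}\right) = -21 - \frac{3557}{4284} = - \frac{93521}{4284} \approx -21.83$)
$p{\left(m \right)} = \left(8 + m\right)^{2}$ ($p{\left(m \right)} = \left(\left(5 + m\right) + 3\right)^{2} = \left(8 + m\right)^{2}$)
$V - p{\left(2 \left(-2 - 4\right) \right)} = - \frac{93521}{4284} - \left(8 + 2 \left(-2 - 4\right)\right)^{2} = - \frac{93521}{4284} - \left(8 + 2 \left(-6\right)\right)^{2} = - \frac{93521}{4284} - \left(8 - 12\right)^{2} = - \frac{93521}{4284} - \left(-4\right)^{2} = - \frac{93521}{4284} - 16 = - \frac{162065}{4284}$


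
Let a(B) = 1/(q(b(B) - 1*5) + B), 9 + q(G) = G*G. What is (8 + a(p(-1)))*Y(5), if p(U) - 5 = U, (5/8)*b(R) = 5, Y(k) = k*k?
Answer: 825/4 ≈ 206.25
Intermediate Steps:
Y(k) = k²
b(R) = 8 (b(R) = (8/5)*5 = 8)
q(G) = -9 + G² (q(G) = -9 + G*G = -9 + G²)
p(U) = 5 + U
a(B) = 1/B (a(B) = 1/((-9 + (8 - 1*5)²) + B) = 1/((-9 + (8 - 5)²) + B) = 1/((-9 + 3²) + B) = 1/((-9 + 9) + B) = 1/(0 + B) = 1/B)
(8 + a(p(-1)))*Y(5) = (8 + 1/(5 - 1))*5² = (8 + 1/4)*25 = (8 + ¼)*25 = (33/4)*25 = 825/4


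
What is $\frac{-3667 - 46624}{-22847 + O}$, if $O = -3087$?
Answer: $\frac{50291}{25934} \approx 1.9392$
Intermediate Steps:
$\frac{-3667 - 46624}{-22847 + O} = \frac{-3667 - 46624}{-22847 - 3087} = - \frac{50291}{-25934} = \left(-50291\right) \left(- \frac{1}{25934}\right) = \frac{50291}{25934}$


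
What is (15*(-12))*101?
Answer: -18180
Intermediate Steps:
(15*(-12))*101 = -180*101 = -18180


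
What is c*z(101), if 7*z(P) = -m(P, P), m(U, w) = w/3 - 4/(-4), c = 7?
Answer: -104/3 ≈ -34.667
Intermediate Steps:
m(U, w) = 1 + w/3 (m(U, w) = w*(1/3) - 4*(-1/4) = w/3 + 1 = 1 + w/3)
z(P) = -1/7 - P/21 (z(P) = (-(1 + P/3))/7 = (-1 - P/3)/7 = -1/7 - P/21)
c*z(101) = 7*(-1/7 - 1/21*101) = 7*(-1/7 - 101/21) = 7*(-104/21) = -104/3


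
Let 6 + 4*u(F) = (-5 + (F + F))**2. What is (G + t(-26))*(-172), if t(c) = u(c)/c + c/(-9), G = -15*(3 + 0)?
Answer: 2949929/234 ≈ 12607.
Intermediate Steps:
u(F) = -3/2 + (-5 + 2*F)**2/4 (u(F) = -3/2 + (-5 + (F + F))**2/4 = -3/2 + (-5 + 2*F)**2/4)
G = -45 (G = -15*3 = -45)
t(c) = -c/9 + (-3/2 + (-5 + 2*c)**2/4)/c (t(c) = (-3/2 + (-5 + 2*c)**2/4)/c + c/(-9) = (-3/2 + (-5 + 2*c)**2/4)/c + c*(-1/9) = (-3/2 + (-5 + 2*c)**2/4)/c - c/9 = -c/9 + (-3/2 + (-5 + 2*c)**2/4)/c)
(G + t(-26))*(-172) = (-45 + (-5 + (8/9)*(-26) + (19/4)/(-26)))*(-172) = (-45 + (-5 - 208/9 + (19/4)*(-1/26)))*(-172) = (-45 + (-5 - 208/9 - 19/104))*(-172) = (-45 - 26483/936)*(-172) = -68603/936*(-172) = 2949929/234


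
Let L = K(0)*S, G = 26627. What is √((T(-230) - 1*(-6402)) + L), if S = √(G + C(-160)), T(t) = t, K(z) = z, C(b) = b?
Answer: 2*√1543 ≈ 78.562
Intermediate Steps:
S = √26467 (S = √(26627 - 160) = √26467 ≈ 162.69)
L = 0 (L = 0*√26467 = 0)
√((T(-230) - 1*(-6402)) + L) = √((-230 - 1*(-6402)) + 0) = √((-230 + 6402) + 0) = √(6172 + 0) = √6172 = 2*√1543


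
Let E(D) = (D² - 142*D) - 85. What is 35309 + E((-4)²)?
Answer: 33208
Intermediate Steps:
E(D) = -85 + D² - 142*D
35309 + E((-4)²) = 35309 + (-85 + ((-4)²)² - 142*(-4)²) = 35309 + (-85 + 16² - 142*16) = 35309 + (-85 + 256 - 2272) = 35309 - 2101 = 33208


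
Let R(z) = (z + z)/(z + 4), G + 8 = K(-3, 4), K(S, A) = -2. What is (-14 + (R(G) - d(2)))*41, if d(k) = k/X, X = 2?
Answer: -1435/3 ≈ -478.33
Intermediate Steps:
G = -10 (G = -8 - 2 = -10)
R(z) = 2*z/(4 + z) (R(z) = (2*z)/(4 + z) = 2*z/(4 + z))
d(k) = k/2
(-14 + (R(G) - d(2)))*41 = (-14 + (2*(-10)/(4 - 10) - 2/2))*41 = (-14 + (2*(-10)/(-6) - 1*1))*41 = (-14 + (2*(-10)*(-⅙) - 1))*41 = (-14 + (10/3 - 1))*41 = (-14 + 7/3)*41 = -35/3*41 = -1435/3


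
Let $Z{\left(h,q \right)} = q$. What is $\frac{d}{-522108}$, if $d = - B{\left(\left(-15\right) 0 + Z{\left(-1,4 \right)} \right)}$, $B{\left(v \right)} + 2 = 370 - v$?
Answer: $\frac{91}{130527} \approx 0.00069717$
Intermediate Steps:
$B{\left(v \right)} = 368 - v$ ($B{\left(v \right)} = -2 - \left(-370 + v\right) = 368 - v$)
$d = -364$ ($d = - (368 - \left(\left(-15\right) 0 + 4\right)) = - (368 - \left(0 + 4\right)) = - (368 - 4) = \left(-1\right) 364 = -364$)
$\frac{d}{-522108} = - \frac{364}{-522108} = \left(-364\right) \left(- \frac{1}{522108}\right) = \frac{91}{130527}$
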